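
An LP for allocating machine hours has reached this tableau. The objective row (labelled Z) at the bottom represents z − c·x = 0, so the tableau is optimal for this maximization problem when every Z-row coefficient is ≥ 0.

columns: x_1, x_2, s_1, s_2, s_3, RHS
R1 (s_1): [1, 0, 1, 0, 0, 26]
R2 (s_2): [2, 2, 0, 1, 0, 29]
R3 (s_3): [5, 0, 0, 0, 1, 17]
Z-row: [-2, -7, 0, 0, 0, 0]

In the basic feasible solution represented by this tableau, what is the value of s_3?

s_3 is basic (row 3); its value is the RHS of that row, 17.

17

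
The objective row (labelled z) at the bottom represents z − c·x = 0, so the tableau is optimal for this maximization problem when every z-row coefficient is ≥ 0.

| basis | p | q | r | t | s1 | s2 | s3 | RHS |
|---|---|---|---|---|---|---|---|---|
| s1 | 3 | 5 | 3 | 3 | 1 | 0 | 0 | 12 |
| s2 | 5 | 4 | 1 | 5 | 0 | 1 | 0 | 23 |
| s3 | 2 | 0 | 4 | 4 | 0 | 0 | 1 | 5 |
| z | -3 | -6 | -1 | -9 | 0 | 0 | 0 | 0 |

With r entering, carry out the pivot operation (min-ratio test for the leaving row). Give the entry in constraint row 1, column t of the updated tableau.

Ratio test on column r — row 1: 12/3 = 4; row 2: 23/1 = 23; row 3: 5/4 = 5/4. Minimum is 5/4 at row 3 (s3 leaves); pivot element 4.
Divide row 3 by 4; eliminate column r from the other rows.
Row 1 update in column t: 3 − 3·1 = 0.

0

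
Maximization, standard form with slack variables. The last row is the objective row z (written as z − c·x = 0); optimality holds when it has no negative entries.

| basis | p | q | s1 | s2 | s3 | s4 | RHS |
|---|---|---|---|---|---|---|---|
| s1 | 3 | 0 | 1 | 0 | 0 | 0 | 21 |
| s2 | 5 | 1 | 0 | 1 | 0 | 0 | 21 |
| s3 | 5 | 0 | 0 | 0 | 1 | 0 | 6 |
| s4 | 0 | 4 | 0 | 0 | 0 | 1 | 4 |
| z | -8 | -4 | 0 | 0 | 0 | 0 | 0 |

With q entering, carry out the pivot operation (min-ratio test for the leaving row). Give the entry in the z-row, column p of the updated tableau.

-8

Ratio test on column q — row 1: entry 0 ≤ 0; row 2: 21/1 = 21; row 3: entry 0 ≤ 0; row 4: 4/4 = 1. Minimum is 1 at row 4 (s4 leaves); pivot element 4.
Divide row 4 by 4; eliminate column q from the other rows.
z-row update in column p: -8 − (-4)·0 = -8.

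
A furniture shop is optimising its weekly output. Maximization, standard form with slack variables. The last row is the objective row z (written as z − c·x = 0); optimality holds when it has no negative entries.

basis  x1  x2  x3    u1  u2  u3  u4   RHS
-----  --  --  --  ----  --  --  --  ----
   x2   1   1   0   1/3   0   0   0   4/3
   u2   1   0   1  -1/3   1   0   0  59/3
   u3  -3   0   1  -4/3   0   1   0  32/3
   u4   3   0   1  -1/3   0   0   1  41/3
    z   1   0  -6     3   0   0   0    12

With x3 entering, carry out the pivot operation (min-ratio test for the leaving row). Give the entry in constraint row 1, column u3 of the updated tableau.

0

Ratio test on column x3 — row 1: entry 0 ≤ 0; row 2: (59/3)/1 = 59/3; row 3: (32/3)/1 = 32/3; row 4: (41/3)/1 = 41/3. Minimum is 32/3 at row 3 (u3 leaves); pivot element 1.
Divide row 3 by 1; eliminate column x3 from the other rows.
Row 1 update in column u3: 0 − 0·1 = 0.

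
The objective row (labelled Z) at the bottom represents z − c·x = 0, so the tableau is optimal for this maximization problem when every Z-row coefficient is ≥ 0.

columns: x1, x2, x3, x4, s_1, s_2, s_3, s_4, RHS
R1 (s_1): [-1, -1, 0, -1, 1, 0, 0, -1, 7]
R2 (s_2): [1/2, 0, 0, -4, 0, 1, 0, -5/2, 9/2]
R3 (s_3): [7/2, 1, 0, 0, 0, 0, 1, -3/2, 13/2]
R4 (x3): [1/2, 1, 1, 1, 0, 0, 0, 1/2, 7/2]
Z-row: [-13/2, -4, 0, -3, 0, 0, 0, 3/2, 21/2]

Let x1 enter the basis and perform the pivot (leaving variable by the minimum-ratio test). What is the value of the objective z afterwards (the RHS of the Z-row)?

158/7

Ratio test on column x1 — row 1: entry -1 ≤ 0; row 2: (9/2)/(1/2) = 9; row 3: (13/2)/(7/2) = 13/7; row 4: (7/2)/(1/2) = 7. Minimum is 13/7 at row 3 (s_3 leaves); pivot element 7/2.
Pivot on row 3; the Z-row RHS becomes 21/2 − (-13/2)·(13/7) = 158/7.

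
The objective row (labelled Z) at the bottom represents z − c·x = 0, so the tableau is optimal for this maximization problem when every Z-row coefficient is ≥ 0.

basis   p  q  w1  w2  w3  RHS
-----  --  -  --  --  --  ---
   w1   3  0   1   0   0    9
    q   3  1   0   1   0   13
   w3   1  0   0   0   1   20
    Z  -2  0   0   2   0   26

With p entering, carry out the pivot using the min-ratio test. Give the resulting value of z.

Ratio test on column p — row 1: 9/3 = 3; row 2: 13/3 = 13/3; row 3: 20/1 = 20. Minimum is 3 at row 1 (w1 leaves); pivot element 3.
Pivot on row 1; the Z-row RHS becomes 26 − (-2)·3 = 32.

32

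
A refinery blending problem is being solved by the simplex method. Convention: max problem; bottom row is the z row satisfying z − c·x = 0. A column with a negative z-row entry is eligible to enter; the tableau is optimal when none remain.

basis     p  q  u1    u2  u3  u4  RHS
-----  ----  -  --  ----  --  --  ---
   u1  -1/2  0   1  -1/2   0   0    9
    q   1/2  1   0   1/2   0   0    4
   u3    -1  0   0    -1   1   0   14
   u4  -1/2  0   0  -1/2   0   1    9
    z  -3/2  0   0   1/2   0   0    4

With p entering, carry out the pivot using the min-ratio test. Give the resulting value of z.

16

Ratio test on column p — row 1: entry -1/2 ≤ 0; row 2: 4/(1/2) = 8; row 3: entry -1 ≤ 0; row 4: entry -1/2 ≤ 0. Minimum is 8 at row 2 (q leaves); pivot element 1/2.
Pivot on row 2; the z-row RHS becomes 4 − (-3/2)·8 = 16.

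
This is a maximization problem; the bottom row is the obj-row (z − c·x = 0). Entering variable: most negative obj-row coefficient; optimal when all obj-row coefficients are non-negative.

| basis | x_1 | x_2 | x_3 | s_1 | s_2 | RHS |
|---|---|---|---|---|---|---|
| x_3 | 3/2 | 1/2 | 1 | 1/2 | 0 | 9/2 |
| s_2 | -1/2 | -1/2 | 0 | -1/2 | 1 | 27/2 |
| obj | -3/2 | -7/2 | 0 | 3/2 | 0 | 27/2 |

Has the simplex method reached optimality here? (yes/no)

The obj-row has a negative entry -7/2 in column x_2, so it is not optimal.

no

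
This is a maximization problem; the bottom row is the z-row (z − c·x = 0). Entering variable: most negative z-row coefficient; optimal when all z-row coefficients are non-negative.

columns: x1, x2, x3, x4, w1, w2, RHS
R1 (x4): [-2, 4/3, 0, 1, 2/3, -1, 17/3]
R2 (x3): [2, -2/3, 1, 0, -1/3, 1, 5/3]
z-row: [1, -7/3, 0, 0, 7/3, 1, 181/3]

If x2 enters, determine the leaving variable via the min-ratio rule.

x4

Column x2 entries and ratios — x4: (17/3)/(4/3) = 17/4; x3: -2/3 ≤ 0, skip.
Smallest ratio is 17/4 in the row of x4, so x4 leaves.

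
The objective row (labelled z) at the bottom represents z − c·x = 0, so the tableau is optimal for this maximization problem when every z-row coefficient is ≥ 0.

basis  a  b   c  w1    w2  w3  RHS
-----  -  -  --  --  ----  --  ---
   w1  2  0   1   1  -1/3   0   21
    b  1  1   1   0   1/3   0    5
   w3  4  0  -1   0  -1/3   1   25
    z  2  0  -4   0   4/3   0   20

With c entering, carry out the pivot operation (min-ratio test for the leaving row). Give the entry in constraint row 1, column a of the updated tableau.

1

Ratio test on column c — row 1: 21/1 = 21; row 2: 5/1 = 5; row 3: entry -1 ≤ 0. Minimum is 5 at row 2 (b leaves); pivot element 1.
Divide row 2 by 1; eliminate column c from the other rows.
Row 1 update in column a: 2 − 1·1 = 1.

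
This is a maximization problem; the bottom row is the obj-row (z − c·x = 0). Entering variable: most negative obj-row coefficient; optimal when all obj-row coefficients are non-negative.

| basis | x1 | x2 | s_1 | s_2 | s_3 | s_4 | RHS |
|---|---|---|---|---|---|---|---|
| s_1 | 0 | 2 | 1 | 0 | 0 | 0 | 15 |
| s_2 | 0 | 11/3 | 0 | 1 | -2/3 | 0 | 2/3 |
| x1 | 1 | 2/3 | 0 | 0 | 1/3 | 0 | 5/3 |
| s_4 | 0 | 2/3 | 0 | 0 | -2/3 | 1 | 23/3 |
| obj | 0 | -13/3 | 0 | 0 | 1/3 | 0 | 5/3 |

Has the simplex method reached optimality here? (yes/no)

The obj-row has a negative entry -13/3 in column x2, so it is not optimal.

no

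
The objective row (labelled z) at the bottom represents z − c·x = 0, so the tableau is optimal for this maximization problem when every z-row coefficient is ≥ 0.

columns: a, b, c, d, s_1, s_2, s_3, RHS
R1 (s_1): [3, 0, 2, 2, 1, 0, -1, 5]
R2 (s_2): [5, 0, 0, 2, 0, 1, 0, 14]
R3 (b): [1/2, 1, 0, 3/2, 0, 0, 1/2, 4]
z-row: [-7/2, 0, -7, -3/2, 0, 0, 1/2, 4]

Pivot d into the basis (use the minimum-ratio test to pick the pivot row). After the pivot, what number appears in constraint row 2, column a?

Ratio test on column d — row 1: 5/2 = 5/2; row 2: 14/2 = 7; row 3: 4/(3/2) = 8/3. Minimum is 5/2 at row 1 (s_1 leaves); pivot element 2.
Divide row 1 by 2; eliminate column d from the other rows.
Row 2 update in column a: 5 − 2·(3/2) = 2.

2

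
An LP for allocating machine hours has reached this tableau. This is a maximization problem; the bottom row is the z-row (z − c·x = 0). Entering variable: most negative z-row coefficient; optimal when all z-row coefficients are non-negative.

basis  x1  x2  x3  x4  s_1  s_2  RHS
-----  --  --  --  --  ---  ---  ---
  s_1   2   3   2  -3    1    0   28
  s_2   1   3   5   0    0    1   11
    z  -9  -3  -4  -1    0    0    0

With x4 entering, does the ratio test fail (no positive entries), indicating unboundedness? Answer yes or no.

Every constraint-row entry in column x4 is ≤ 0, so increasing x4 is unbounded.

yes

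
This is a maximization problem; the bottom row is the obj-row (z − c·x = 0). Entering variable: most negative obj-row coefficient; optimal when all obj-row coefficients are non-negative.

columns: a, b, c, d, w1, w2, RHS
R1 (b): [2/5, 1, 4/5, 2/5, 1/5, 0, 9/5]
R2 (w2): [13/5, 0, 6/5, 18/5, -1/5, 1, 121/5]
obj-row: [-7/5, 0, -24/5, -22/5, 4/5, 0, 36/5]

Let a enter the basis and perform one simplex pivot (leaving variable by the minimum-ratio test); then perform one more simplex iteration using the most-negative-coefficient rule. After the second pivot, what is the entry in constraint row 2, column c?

-6

Ratio test on column a — row 1: (9/5)/(2/5) = 9/2; row 2: (121/5)/(13/5) = 121/13. Minimum is 9/2 at row 1 (b leaves); pivot element 2/5.
Divide row 1 by 2/5; eliminate column a from the other rows.
Second iteration: most negative obj-row entry is -3 in column d, so d enters.
Ratio test on column d — row 1: (9/2)/1 = 9/2; row 2: (25/2)/1 = 25/2. Minimum is 9/2 at row 1 (a leaves); pivot element 1.
Divide row 1 by 1; eliminate column d from the other rows.
After both pivots, the entry at constraint row 2, column c is -6.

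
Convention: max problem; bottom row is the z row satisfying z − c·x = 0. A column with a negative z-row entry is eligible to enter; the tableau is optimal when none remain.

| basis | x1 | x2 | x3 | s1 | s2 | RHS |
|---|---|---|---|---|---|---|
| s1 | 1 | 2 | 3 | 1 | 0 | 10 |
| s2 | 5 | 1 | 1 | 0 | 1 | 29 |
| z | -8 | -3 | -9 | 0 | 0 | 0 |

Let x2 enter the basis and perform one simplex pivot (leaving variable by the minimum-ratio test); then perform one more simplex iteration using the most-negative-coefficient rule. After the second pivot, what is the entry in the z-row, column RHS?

Ratio test on column x2 — row 1: 10/2 = 5; row 2: 29/1 = 29. Minimum is 5 at row 1 (s1 leaves); pivot element 2.
Divide row 1 by 2; eliminate column x2 from the other rows.
Second iteration: most negative z-row entry is -13/2 in column x1, so x1 enters.
Ratio test on column x1 — row 1: 5/(1/2) = 10; row 2: 24/(9/2) = 16/3. Minimum is 16/3 at row 2 (s2 leaves); pivot element 9/2.
Divide row 2 by 9/2; eliminate column x1 from the other rows.
After both pivots, the entry at the z-row, column RHS is 149/3.

149/3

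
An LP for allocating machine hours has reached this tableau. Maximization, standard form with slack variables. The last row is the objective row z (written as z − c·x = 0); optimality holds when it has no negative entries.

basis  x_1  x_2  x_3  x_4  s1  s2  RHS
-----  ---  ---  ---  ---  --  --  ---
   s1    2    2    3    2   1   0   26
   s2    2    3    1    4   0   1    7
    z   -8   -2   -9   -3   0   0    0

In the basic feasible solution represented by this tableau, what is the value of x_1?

x_1 is not in the basis, so in the current basic feasible solution x_1 = 0.

0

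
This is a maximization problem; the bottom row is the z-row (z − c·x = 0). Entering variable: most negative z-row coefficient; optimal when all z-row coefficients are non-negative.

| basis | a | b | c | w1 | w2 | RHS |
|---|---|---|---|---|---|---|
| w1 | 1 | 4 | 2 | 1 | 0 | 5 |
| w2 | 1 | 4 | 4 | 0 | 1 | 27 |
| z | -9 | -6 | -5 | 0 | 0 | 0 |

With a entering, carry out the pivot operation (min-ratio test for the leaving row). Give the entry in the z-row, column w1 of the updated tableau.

Ratio test on column a — row 1: 5/1 = 5; row 2: 27/1 = 27. Minimum is 5 at row 1 (w1 leaves); pivot element 1.
Divide row 1 by 1; eliminate column a from the other rows.
z-row update in column w1: 0 − (-9)·1 = 9.

9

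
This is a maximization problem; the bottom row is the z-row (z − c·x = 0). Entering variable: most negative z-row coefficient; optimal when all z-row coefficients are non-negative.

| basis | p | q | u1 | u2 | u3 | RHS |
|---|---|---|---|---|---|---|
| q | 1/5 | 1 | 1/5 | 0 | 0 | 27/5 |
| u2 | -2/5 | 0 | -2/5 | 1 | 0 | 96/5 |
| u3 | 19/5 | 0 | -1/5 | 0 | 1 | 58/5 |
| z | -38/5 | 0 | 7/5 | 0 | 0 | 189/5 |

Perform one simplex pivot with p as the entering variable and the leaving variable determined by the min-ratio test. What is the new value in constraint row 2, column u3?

2/19

Ratio test on column p — row 1: (27/5)/(1/5) = 27; row 2: entry -2/5 ≤ 0; row 3: (58/5)/(19/5) = 58/19. Minimum is 58/19 at row 3 (u3 leaves); pivot element 19/5.
Divide row 3 by 19/5; eliminate column p from the other rows.
Row 2 update in column u3: 0 − (-2/5)·(5/19) = 2/19.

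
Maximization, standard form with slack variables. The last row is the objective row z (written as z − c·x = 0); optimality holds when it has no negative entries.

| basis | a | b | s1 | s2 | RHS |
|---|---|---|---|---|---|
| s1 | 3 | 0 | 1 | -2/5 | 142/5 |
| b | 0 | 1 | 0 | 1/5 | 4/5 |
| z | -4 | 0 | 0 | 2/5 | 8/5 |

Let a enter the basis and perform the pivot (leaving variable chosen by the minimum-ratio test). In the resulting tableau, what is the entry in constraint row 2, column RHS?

Ratio test on column a — row 1: (142/5)/3 = 142/15; row 2: entry 0 ≤ 0. Minimum is 142/15 at row 1 (s1 leaves); pivot element 3.
Divide row 1 by 3; eliminate column a from the other rows.
Row 2 update in column RHS: 4/5 − 0·(142/15) = 4/5.

4/5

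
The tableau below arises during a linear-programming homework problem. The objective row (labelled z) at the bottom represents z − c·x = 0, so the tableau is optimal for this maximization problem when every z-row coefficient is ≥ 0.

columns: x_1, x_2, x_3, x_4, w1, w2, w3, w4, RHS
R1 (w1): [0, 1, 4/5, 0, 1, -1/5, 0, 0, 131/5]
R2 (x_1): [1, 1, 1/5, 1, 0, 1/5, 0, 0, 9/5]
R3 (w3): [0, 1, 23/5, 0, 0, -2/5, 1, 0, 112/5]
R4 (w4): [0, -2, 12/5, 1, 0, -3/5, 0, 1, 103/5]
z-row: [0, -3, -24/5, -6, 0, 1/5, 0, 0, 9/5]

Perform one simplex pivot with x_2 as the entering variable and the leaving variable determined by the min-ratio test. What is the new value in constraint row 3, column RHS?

Ratio test on column x_2 — row 1: (131/5)/1 = 131/5; row 2: (9/5)/1 = 9/5; row 3: (112/5)/1 = 112/5; row 4: entry -2 ≤ 0. Minimum is 9/5 at row 2 (x_1 leaves); pivot element 1.
Divide row 2 by 1; eliminate column x_2 from the other rows.
Row 3 update in column RHS: 112/5 − 1·(9/5) = 103/5.

103/5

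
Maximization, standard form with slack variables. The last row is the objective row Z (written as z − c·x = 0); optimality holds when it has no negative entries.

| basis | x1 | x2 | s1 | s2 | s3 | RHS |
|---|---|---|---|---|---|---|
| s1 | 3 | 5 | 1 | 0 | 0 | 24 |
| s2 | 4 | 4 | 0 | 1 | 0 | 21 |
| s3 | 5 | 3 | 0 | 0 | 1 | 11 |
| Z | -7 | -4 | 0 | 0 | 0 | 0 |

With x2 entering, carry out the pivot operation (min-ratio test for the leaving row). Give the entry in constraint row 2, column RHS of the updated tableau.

19/3

Ratio test on column x2 — row 1: 24/5 = 24/5; row 2: 21/4 = 21/4; row 3: 11/3 = 11/3. Minimum is 11/3 at row 3 (s3 leaves); pivot element 3.
Divide row 3 by 3; eliminate column x2 from the other rows.
Row 2 update in column RHS: 21 − 4·(11/3) = 19/3.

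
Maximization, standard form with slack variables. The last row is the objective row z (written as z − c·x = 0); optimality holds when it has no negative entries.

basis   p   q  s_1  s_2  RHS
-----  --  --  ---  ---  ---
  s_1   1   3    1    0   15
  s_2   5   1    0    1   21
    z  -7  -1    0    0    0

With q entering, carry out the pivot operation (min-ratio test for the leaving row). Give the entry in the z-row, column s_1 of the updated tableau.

1/3

Ratio test on column q — row 1: 15/3 = 5; row 2: 21/1 = 21. Minimum is 5 at row 1 (s_1 leaves); pivot element 3.
Divide row 1 by 3; eliminate column q from the other rows.
z-row update in column s_1: 0 − (-1)·(1/3) = 1/3.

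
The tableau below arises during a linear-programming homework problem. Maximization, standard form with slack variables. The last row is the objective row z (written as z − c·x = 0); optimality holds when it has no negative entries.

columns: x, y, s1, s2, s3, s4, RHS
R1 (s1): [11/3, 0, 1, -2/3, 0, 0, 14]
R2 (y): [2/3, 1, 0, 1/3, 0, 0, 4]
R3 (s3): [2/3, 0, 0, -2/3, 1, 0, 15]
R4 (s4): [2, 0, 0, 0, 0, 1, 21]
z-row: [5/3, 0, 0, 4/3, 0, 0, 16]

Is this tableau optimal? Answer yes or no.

yes

Every z-row coefficient is ≥ 0, so the tableau is optimal.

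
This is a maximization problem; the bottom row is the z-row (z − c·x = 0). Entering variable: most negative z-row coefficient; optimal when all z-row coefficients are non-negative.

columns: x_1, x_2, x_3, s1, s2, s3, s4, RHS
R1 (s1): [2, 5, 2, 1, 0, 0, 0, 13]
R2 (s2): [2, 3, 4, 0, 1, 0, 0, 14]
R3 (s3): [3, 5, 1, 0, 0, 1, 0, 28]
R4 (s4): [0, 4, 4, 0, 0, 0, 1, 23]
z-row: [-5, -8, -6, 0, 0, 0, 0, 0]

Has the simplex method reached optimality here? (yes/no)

The z-row has a negative entry -8 in column x_2, so it is not optimal.

no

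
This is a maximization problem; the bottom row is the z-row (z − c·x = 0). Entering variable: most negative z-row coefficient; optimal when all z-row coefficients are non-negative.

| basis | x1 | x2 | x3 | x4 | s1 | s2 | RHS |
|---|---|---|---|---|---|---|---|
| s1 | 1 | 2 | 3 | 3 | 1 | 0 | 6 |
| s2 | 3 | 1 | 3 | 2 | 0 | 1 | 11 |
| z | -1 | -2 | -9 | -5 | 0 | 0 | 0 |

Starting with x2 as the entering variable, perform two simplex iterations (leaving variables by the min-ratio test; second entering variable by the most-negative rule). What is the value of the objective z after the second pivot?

Ratio test on column x2 — row 1: 6/2 = 3; row 2: 11/1 = 11. Minimum is 3 at row 1 (s1 leaves); pivot element 2.
Pivot on row 1; the z-row RHS becomes 0 − (-2)·3 = 6.
Next entering variable (most negative z-row entry -6): x3.
Ratio test on column x3 — row 1: 3/(3/2) = 2; row 2: 8/(3/2) = 16/3. Minimum is 2 at row 1 (x2 leaves); pivot element 3/2.
After the second pivot the z-row RHS is 6 − (-6)·2 = 18.

18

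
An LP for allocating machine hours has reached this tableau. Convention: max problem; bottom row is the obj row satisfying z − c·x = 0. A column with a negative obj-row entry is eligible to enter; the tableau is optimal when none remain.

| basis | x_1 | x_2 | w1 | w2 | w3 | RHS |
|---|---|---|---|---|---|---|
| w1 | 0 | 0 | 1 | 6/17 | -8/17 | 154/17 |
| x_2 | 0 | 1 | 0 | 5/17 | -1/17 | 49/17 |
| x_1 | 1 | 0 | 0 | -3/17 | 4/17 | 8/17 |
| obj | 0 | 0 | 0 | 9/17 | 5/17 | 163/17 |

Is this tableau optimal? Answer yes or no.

Every obj-row coefficient is ≥ 0, so the tableau is optimal.

yes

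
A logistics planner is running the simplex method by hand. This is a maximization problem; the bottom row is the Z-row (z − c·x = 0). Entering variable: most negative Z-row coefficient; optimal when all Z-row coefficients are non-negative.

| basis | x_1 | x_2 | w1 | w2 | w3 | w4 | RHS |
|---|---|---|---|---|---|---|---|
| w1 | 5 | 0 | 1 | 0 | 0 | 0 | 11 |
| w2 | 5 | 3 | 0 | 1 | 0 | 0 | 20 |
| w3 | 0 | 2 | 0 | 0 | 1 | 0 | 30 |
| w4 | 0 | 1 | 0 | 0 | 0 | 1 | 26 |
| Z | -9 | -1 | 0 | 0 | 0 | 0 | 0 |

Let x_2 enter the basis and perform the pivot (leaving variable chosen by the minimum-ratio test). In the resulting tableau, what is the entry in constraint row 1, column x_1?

5

Ratio test on column x_2 — row 1: entry 0 ≤ 0; row 2: 20/3 = 20/3; row 3: 30/2 = 15; row 4: 26/1 = 26. Minimum is 20/3 at row 2 (w2 leaves); pivot element 3.
Divide row 2 by 3; eliminate column x_2 from the other rows.
Row 1 update in column x_1: 5 − 0·(5/3) = 5.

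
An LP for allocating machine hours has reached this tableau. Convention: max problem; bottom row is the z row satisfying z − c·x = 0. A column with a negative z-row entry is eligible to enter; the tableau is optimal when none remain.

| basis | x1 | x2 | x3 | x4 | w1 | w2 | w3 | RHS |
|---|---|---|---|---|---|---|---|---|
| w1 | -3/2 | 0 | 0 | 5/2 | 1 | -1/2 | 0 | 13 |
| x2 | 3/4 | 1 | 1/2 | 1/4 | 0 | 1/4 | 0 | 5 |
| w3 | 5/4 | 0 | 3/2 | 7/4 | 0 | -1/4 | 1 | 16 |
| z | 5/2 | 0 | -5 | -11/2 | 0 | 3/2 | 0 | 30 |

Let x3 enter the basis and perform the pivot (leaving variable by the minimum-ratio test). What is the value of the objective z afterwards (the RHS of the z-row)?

Ratio test on column x3 — row 1: entry 0 ≤ 0; row 2: 5/(1/2) = 10; row 3: 16/(3/2) = 32/3. Minimum is 10 at row 2 (x2 leaves); pivot element 1/2.
Pivot on row 2; the z-row RHS becomes 30 − (-5)·10 = 80.

80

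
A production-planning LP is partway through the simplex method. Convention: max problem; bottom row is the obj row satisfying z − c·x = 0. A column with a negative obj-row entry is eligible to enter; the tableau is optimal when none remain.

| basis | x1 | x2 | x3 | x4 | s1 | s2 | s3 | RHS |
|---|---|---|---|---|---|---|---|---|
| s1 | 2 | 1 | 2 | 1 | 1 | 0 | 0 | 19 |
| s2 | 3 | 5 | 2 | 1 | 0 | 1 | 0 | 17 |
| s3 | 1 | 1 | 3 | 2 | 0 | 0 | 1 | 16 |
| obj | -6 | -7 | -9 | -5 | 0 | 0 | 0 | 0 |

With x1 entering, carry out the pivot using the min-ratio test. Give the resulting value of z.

Ratio test on column x1 — row 1: 19/2 = 19/2; row 2: 17/3 = 17/3; row 3: 16/1 = 16. Minimum is 17/3 at row 2 (s2 leaves); pivot element 3.
Pivot on row 2; the obj-row RHS becomes 0 − (-6)·(17/3) = 34.

34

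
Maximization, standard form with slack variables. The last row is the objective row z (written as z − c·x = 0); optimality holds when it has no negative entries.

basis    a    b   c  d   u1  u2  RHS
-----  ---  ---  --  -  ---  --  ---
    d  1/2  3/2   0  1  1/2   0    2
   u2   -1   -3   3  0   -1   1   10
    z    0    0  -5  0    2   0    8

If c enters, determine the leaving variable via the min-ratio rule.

u2

Column c entries and ratios — d: 0 ≤ 0, skip; u2: 10/3 = 10/3.
Smallest ratio is 10/3 in the row of u2, so u2 leaves.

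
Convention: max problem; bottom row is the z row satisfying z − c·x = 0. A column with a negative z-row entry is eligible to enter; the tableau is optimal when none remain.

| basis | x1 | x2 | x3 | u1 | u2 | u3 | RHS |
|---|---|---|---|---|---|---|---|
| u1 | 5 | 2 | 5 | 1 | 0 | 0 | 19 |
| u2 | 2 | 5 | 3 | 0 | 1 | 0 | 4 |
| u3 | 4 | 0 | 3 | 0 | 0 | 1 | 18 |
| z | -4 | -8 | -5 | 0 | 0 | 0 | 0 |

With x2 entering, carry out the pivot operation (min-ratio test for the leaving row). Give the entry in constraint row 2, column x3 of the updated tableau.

3/5

Ratio test on column x2 — row 1: 19/2 = 19/2; row 2: 4/5 = 4/5; row 3: entry 0 ≤ 0. Minimum is 4/5 at row 2 (u2 leaves); pivot element 5.
Divide row 2 by 5; eliminate column x2 from the other rows.
In the new row 2, the x3 entry is the old entry divided by the pivot: 3/5 = 3/5.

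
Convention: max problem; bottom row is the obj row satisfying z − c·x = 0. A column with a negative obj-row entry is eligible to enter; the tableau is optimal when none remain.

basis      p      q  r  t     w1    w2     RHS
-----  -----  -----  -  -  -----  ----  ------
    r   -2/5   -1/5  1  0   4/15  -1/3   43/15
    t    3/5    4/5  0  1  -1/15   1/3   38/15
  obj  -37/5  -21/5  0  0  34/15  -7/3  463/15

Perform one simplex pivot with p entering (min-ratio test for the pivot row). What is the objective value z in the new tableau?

559/9

Ratio test on column p — row 1: entry -2/5 ≤ 0; row 2: (38/15)/(3/5) = 38/9. Minimum is 38/9 at row 2 (t leaves); pivot element 3/5.
Pivot on row 2; the obj-row RHS becomes 463/15 − (-37/5)·(38/9) = 559/9.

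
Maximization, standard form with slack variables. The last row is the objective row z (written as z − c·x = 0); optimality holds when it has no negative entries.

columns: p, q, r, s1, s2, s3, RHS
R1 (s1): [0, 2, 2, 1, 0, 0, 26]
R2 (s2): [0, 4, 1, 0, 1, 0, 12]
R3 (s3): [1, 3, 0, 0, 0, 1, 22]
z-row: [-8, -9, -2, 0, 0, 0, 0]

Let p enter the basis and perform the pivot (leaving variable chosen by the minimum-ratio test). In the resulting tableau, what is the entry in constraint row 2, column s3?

Ratio test on column p — row 1: entry 0 ≤ 0; row 2: entry 0 ≤ 0; row 3: 22/1 = 22. Minimum is 22 at row 3 (s3 leaves); pivot element 1.
Divide row 3 by 1; eliminate column p from the other rows.
Row 2 update in column s3: 0 − 0·1 = 0.

0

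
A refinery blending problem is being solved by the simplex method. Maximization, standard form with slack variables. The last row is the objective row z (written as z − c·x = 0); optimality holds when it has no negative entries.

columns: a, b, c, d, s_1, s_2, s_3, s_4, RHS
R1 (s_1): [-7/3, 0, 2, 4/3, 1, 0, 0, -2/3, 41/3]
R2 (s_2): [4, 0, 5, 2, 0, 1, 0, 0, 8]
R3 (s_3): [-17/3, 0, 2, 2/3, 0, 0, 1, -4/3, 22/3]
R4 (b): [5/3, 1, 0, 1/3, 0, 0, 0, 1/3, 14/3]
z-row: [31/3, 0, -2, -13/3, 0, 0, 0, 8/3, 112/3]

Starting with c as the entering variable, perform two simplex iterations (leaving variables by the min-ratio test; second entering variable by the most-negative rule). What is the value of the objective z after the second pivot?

Ratio test on column c — row 1: (41/3)/2 = 41/6; row 2: 8/5 = 8/5; row 3: (22/3)/2 = 11/3; row 4: entry 0 ≤ 0. Minimum is 8/5 at row 2 (s_2 leaves); pivot element 5.
Pivot on row 2; the z-row RHS becomes 112/3 − (-2)·(8/5) = 608/15.
Next entering variable (most negative z-row entry -53/15): d.
Ratio test on column d — row 1: (157/15)/(8/15) = 157/8; row 2: (8/5)/(2/5) = 4; row 3: entry -2/15 ≤ 0; row 4: (14/3)/(1/3) = 14. Minimum is 4 at row 2 (c leaves); pivot element 2/5.
After the second pivot the z-row RHS is 608/15 − (-53/15)·4 = 164/3.

164/3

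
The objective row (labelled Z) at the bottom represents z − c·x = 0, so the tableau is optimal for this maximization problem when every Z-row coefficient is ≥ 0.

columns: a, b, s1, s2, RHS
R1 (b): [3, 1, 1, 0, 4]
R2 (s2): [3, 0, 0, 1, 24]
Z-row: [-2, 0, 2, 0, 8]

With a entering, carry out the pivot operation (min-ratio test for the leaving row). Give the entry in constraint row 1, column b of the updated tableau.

Ratio test on column a — row 1: 4/3 = 4/3; row 2: 24/3 = 8. Minimum is 4/3 at row 1 (b leaves); pivot element 3.
Divide row 1 by 3; eliminate column a from the other rows.
In the new row 1, the b entry is the old entry divided by the pivot: 1/3 = 1/3.

1/3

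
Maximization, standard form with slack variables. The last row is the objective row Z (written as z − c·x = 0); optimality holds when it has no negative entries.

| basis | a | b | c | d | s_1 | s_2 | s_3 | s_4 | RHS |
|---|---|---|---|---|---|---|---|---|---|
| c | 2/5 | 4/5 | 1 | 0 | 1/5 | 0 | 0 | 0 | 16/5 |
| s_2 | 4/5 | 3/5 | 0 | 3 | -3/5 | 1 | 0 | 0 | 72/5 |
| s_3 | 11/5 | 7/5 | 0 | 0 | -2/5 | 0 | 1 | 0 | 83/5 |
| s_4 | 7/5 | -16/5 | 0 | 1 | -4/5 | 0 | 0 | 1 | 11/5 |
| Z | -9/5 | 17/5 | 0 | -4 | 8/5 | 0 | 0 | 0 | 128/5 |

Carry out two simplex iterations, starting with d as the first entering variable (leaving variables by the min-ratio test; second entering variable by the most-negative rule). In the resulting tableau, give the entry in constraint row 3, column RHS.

Ratio test on column d — row 1: entry 0 ≤ 0; row 2: (72/5)/3 = 24/5; row 3: entry 0 ≤ 0; row 4: (11/5)/1 = 11/5. Minimum is 11/5 at row 4 (s_4 leaves); pivot element 1.
Divide row 4 by 1; eliminate column d from the other rows.
Second iteration: most negative Z-row entry is -47/5 in column b, so b enters.
Ratio test on column b — row 1: (16/5)/(4/5) = 4; row 2: (39/5)/(51/5) = 13/17; row 3: (83/5)/(7/5) = 83/7; row 4: entry -16/5 ≤ 0. Minimum is 13/17 at row 2 (s_2 leaves); pivot element 51/5.
Divide row 2 by 51/5; eliminate column b from the other rows.
After both pivots, the entry at constraint row 3, column RHS is 264/17.

264/17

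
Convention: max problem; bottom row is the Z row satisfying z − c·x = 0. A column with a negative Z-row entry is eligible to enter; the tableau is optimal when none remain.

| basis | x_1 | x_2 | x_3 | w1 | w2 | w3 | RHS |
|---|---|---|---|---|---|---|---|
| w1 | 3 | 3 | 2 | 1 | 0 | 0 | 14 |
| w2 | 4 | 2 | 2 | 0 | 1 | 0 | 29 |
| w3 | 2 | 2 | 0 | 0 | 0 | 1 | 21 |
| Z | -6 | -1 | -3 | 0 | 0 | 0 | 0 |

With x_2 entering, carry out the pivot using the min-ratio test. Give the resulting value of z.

Ratio test on column x_2 — row 1: 14/3 = 14/3; row 2: 29/2 = 29/2; row 3: 21/2 = 21/2. Minimum is 14/3 at row 1 (w1 leaves); pivot element 3.
Pivot on row 1; the Z-row RHS becomes 0 − (-1)·(14/3) = 14/3.

14/3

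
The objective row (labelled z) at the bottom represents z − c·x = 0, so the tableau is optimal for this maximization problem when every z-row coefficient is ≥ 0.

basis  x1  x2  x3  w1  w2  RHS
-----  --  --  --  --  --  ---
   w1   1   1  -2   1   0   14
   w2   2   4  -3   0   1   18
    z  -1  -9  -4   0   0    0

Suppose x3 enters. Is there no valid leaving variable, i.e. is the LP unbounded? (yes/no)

yes

Every constraint-row entry in column x3 is ≤ 0, so increasing x3 is unbounded.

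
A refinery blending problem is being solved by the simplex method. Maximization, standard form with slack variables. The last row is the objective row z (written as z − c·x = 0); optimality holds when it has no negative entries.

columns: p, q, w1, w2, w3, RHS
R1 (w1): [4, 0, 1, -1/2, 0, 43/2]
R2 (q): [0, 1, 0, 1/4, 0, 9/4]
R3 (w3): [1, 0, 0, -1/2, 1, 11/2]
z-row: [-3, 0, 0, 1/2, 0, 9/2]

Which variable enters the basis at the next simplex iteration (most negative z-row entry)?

p

Negative z-row entries: p: -3.
The most negative is -3 in column p, so p enters.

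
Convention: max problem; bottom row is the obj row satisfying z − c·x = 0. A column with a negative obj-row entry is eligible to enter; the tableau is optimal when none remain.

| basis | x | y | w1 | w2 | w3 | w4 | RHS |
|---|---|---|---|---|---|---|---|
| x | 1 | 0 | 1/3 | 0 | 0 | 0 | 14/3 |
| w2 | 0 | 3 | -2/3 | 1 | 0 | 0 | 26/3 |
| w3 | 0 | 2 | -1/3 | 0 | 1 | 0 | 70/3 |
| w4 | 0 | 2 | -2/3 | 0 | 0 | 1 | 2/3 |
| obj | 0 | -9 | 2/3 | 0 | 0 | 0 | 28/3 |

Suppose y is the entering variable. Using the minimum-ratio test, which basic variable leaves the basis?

Column y entries and ratios — x: 0 ≤ 0, skip; w2: (26/3)/3 = 26/9; w3: (70/3)/2 = 35/3; w4: (2/3)/2 = 1/3.
Smallest ratio is 1/3 in the row of w4, so w4 leaves.

w4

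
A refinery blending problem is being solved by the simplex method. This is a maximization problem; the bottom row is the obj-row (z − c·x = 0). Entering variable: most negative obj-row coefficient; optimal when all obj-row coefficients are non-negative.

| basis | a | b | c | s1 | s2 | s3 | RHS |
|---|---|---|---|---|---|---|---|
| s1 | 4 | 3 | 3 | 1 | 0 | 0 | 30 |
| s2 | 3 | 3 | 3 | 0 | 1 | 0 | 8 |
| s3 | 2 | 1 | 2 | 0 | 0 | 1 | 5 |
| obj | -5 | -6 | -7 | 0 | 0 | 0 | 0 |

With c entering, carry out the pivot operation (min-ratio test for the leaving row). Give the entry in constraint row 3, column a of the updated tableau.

Ratio test on column c — row 1: 30/3 = 10; row 2: 8/3 = 8/3; row 3: 5/2 = 5/2. Minimum is 5/2 at row 3 (s3 leaves); pivot element 2.
Divide row 3 by 2; eliminate column c from the other rows.
In the new row 3, the a entry is the old entry divided by the pivot: 2/2 = 1.

1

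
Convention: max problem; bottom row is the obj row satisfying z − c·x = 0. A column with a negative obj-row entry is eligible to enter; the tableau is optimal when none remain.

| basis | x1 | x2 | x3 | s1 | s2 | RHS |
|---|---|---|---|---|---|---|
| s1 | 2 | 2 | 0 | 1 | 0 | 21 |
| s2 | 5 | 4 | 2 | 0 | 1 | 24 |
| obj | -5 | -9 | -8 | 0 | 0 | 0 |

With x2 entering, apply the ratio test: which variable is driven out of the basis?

s2

Column x2 entries and ratios — s1: 21/2 = 21/2; s2: 24/4 = 6.
Smallest ratio is 6 in the row of s2, so s2 leaves.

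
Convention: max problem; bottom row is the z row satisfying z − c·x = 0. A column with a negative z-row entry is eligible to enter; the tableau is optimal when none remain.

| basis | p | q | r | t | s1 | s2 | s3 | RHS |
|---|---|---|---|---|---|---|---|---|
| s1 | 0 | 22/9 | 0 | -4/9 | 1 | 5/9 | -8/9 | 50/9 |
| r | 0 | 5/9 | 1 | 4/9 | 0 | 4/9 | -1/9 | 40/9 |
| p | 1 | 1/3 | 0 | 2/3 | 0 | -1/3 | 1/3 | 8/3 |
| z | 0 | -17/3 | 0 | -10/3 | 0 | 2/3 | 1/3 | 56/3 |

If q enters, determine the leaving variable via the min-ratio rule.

Column q entries and ratios — s1: (50/9)/(22/9) = 25/11; r: (40/9)/(5/9) = 8; p: (8/3)/(1/3) = 8.
Smallest ratio is 25/11 in the row of s1, so s1 leaves.

s1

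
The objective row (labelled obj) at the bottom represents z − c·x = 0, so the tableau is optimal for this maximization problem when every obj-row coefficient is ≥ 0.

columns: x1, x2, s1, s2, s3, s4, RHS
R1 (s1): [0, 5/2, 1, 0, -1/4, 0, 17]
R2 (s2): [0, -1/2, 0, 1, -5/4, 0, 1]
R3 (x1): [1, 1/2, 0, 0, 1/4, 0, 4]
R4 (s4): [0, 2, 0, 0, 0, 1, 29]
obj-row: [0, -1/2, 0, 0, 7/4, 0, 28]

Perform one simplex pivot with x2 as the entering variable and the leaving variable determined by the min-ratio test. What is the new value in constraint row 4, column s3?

Ratio test on column x2 — row 1: 17/(5/2) = 34/5; row 2: entry -1/2 ≤ 0; row 3: 4/(1/2) = 8; row 4: 29/2 = 29/2. Minimum is 34/5 at row 1 (s1 leaves); pivot element 5/2.
Divide row 1 by 5/2; eliminate column x2 from the other rows.
Row 4 update in column s3: 0 − 2·(-1/10) = 1/5.

1/5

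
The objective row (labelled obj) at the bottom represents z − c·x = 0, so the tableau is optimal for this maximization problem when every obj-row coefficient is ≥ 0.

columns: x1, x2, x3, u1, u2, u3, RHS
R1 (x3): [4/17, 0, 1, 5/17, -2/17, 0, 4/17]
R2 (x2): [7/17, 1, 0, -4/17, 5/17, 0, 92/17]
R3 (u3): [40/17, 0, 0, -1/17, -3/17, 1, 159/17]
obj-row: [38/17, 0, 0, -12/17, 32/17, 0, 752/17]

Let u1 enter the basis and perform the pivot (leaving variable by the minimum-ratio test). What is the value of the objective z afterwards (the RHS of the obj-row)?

Ratio test on column u1 — row 1: (4/17)/(5/17) = 4/5; row 2: entry -4/17 ≤ 0; row 3: entry -1/17 ≤ 0. Minimum is 4/5 at row 1 (x3 leaves); pivot element 5/17.
Pivot on row 1; the obj-row RHS becomes 752/17 − (-12/17)·(4/5) = 224/5.

224/5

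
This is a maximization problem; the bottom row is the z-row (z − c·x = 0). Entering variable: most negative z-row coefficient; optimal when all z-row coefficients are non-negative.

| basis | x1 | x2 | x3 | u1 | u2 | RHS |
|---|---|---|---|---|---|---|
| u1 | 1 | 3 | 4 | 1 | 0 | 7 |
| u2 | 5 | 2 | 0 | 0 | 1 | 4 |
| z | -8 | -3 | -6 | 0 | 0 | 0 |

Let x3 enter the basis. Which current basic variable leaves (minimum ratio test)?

u1

Column x3 entries and ratios — u1: 7/4 = 7/4; u2: 0 ≤ 0, skip.
Smallest ratio is 7/4 in the row of u1, so u1 leaves.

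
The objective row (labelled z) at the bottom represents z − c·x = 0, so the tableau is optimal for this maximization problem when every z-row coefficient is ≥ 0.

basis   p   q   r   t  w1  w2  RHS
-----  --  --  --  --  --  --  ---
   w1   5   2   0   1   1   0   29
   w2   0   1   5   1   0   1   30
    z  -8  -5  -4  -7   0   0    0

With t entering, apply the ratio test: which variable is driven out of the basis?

w1

Column t entries and ratios — w1: 29/1 = 29; w2: 30/1 = 30.
Smallest ratio is 29 in the row of w1, so w1 leaves.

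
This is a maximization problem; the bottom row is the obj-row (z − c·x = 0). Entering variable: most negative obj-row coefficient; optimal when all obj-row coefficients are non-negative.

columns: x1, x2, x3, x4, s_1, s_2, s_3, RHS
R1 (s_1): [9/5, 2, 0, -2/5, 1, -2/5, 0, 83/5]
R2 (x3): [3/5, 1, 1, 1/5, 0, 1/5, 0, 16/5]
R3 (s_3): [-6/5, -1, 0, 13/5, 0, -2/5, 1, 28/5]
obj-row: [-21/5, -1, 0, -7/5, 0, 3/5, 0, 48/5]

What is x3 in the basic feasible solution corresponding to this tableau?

16/5

x3 is basic (row 2); its value is the RHS of that row, 16/5.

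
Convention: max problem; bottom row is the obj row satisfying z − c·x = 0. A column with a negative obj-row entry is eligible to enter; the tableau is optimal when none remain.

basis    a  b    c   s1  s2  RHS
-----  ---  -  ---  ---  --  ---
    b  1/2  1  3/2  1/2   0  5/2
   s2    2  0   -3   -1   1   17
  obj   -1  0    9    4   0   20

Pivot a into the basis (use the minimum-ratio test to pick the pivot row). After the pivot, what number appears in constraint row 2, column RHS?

Ratio test on column a — row 1: (5/2)/(1/2) = 5; row 2: 17/2 = 17/2. Minimum is 5 at row 1 (b leaves); pivot element 1/2.
Divide row 1 by 1/2; eliminate column a from the other rows.
Row 2 update in column RHS: 17 − 2·5 = 7.

7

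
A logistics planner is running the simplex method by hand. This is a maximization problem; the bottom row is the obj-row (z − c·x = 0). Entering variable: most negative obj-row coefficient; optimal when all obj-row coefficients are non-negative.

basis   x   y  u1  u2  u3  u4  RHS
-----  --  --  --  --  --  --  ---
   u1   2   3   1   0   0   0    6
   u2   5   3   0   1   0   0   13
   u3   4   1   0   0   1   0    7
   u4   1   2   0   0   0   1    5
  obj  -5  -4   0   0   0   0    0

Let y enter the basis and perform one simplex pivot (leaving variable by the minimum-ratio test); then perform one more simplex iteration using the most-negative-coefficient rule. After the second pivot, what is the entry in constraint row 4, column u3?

Ratio test on column y — row 1: 6/3 = 2; row 2: 13/3 = 13/3; row 3: 7/1 = 7; row 4: 5/2 = 5/2. Minimum is 2 at row 1 (u1 leaves); pivot element 3.
Divide row 1 by 3; eliminate column y from the other rows.
Second iteration: most negative obj-row entry is -7/3 in column x, so x enters.
Ratio test on column x — row 1: 2/(2/3) = 3; row 2: 7/3 = 7/3; row 3: 5/(10/3) = 3/2; row 4: entry -1/3 ≤ 0. Minimum is 3/2 at row 3 (u3 leaves); pivot element 10/3.
Divide row 3 by 10/3; eliminate column x from the other rows.
After both pivots, the entry at constraint row 4, column u3 is 1/10.

1/10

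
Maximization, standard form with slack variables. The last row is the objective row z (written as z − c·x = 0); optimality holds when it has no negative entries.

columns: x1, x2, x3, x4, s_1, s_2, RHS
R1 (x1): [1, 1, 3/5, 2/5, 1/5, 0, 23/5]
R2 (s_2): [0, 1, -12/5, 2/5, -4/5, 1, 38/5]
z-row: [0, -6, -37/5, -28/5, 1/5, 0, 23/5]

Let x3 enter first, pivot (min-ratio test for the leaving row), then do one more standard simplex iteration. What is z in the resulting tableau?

69

Ratio test on column x3 — row 1: (23/5)/(3/5) = 23/3; row 2: entry -12/5 ≤ 0. Minimum is 23/3 at row 1 (x1 leaves); pivot element 3/5.
Pivot on row 1; the z-row RHS becomes 23/5 − (-37/5)·(23/3) = 184/3.
Next entering variable (most negative z-row entry -2/3): x4.
Ratio test on column x4 — row 1: (23/3)/(2/3) = 23/2; row 2: 26/2 = 13. Minimum is 23/2 at row 1 (x3 leaves); pivot element 2/3.
After the second pivot the z-row RHS is 184/3 − (-2/3)·(23/2) = 69.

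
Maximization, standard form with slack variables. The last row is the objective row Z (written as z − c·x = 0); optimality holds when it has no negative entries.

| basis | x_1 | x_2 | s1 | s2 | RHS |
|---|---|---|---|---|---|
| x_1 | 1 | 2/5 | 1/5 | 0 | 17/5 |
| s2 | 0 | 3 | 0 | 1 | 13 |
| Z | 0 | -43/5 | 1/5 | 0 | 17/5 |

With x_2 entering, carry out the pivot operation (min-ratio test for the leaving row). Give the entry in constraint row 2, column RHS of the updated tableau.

Ratio test on column x_2 — row 1: (17/5)/(2/5) = 17/2; row 2: 13/3 = 13/3. Minimum is 13/3 at row 2 (s2 leaves); pivot element 3.
Divide row 2 by 3; eliminate column x_2 from the other rows.
In the new row 2, the RHS entry is the old entry divided by the pivot: 13/3 = 13/3.

13/3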